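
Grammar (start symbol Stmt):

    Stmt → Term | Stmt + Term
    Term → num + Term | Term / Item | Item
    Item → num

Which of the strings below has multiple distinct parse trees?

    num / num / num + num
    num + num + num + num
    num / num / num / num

num + num + num + num

num / num / num + num: 1 tree
num + num + num + num: 8 trees
num / num / num / num: 1 tree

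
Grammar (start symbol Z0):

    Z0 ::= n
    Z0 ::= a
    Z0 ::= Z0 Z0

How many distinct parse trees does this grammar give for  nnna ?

Parse trees for nnna:
  [Z0 [Z0 n] [Z0 [Z0 n] [Z0 [Z0 n] [Z0 a]]]]
  [Z0 [Z0 n] [Z0 [Z0 [Z0 n] [Z0 n]] [Z0 a]]]
  [Z0 [Z0 [Z0 n] [Z0 n]] [Z0 [Z0 n] [Z0 a]]]
  [Z0 [Z0 [Z0 n] [Z0 [Z0 n] [Z0 n]]] [Z0 a]]
  [Z0 [Z0 [Z0 [Z0 n] [Z0 n]] [Z0 n]] [Z0 a]]

5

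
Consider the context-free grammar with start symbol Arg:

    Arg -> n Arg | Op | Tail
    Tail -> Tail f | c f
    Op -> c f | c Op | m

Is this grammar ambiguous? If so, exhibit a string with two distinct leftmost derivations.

Witness: c f

Derivation 1: Arg ⇒ Op ⇒ c f
Derivation 2: Arg ⇒ Tail ⇒ c f

Two distinct leftmost derivations for the same string.

Ambiguous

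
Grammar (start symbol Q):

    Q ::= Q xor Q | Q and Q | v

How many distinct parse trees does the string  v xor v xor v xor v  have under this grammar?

5

Parse trees for v xor v xor v xor v:
  [Q [Q v] xor [Q [Q v] xor [Q [Q v] xor [Q v]]]]
  [Q [Q v] xor [Q [Q [Q v] xor [Q v]] xor [Q v]]]
  [Q [Q [Q v] xor [Q v]] xor [Q [Q v] xor [Q v]]]
  [Q [Q [Q v] xor [Q [Q v] xor [Q v]]] xor [Q v]]
  [Q [Q [Q [Q v] xor [Q v]] xor [Q v]] xor [Q v]]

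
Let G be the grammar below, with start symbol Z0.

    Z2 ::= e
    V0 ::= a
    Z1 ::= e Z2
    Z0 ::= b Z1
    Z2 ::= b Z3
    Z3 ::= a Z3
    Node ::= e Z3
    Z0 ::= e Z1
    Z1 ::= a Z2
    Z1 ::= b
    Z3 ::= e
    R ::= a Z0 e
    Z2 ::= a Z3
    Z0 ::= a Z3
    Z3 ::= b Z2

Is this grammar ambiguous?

Unambiguous

Only Z0, Z1, Z2, Z3 are reachable from Z0; ignoring the rest: Restricted to the reachable nonterminals, every rule has the form A → t or A → t B, and no two rules for the same A share a first terminal. The grammar encodes a DFA — one run per string.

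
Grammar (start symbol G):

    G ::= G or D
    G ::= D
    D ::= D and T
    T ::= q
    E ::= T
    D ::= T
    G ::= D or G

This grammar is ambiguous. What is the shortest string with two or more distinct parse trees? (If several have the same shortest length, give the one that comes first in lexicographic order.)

q or q

length 1: no string has ≥2 trees
length 3: q or q has 2 parse trees

Two derivations of q or q:
  G ⇒ G or D ⇒ D or D ⇒ T or D ⇒ q or D ⇒ q or T ⇒ q or q
  G ⇒ D or G ⇒ T or G ⇒ q or G ⇒ q or D ⇒ q or T ⇒ q or q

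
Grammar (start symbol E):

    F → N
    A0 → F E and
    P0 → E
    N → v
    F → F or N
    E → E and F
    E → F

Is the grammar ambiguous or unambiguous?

Unambiguous

Only E, F, N are reachable from E; ignoring the rest: E → E and F | F  ;  F → F or N | N  — a left-associative chain with N at the bottom. Each string factors uniquely by precedence.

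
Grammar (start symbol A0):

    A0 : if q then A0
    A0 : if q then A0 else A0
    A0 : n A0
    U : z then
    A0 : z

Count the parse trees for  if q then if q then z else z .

Parse trees for if q then if q then z else z:
  [A0 if q then [A0 if q then [A0 z] else [A0 z]]]
  [A0 if q then [A0 if q then [A0 z]] else [A0 z]]

2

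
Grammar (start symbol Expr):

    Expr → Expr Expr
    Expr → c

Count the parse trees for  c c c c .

5

Parse trees for c c c c:
  [Expr [Expr c] [Expr [Expr c] [Expr [Expr c] [Expr c]]]]
  [Expr [Expr c] [Expr [Expr [Expr c] [Expr c]] [Expr c]]]
  [Expr [Expr [Expr c] [Expr c]] [Expr [Expr c] [Expr c]]]
  [Expr [Expr [Expr c] [Expr [Expr c] [Expr c]]] [Expr c]]
  [Expr [Expr [Expr [Expr c] [Expr c]] [Expr c]] [Expr c]]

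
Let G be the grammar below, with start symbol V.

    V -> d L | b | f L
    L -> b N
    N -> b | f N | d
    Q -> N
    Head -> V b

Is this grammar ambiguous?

(Q, Head are unreachable from V, so their rules don't affect L(V).) Each reachable nonterminal has at most one production per leading terminal, and all productions are right-linear; the derivation is determined token-by-token.

Unambiguous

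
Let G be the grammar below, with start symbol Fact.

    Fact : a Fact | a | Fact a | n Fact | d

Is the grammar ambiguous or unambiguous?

Ambiguous

Witness: a a

Derivation 1: Fact ⇒ a Fact ⇒ a a
Derivation 2: Fact ⇒ Fact a ⇒ a a

Two distinct leftmost derivations for the same string.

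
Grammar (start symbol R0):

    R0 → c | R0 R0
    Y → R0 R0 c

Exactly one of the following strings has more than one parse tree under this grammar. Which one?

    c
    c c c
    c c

c: 1 tree
c c c: 2 trees
c c: 1 tree

c c c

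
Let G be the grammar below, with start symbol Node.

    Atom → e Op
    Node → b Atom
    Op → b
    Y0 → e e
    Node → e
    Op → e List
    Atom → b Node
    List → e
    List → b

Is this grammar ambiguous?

(Y0 is unreachable from Node, so its rules don't affect L(Node).) Each reachable nonterminal has at most one production per leading terminal, and all productions are right-linear; the derivation is determined token-by-token.

Unambiguous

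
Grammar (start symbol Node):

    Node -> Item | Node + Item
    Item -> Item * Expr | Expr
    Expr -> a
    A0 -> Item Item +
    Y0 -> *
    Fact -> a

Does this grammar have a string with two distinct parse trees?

Unambiguous

Only Node, Item, Expr are reachable from Node; ignoring the rest: This is a standard precedence ladder (Node over Item over Expr), with each level left-recursive on its own operator ('+' at Node, '*' at Item). That structure is LR(1), hence unambiguous.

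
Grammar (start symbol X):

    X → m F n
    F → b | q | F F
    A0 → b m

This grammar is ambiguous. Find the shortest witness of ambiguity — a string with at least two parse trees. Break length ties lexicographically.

length 3: no string has ≥2 trees
length 4: no string has ≥2 trees
length 5: m b b b n has 2 parse trees

Two derivations of m b b b n:
  X ⇒ m F n ⇒ m F F n ⇒ m b F n ⇒ m b F F n ⇒ m b b F n ⇒ m b b b n
  X ⇒ m F n ⇒ m F F n ⇒ m F F F n ⇒ m b F F n ⇒ m b b F n ⇒ m b b b n

m b b b n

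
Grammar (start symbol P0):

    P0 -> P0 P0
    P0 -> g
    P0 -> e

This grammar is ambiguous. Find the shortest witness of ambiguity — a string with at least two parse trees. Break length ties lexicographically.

length 1: no string has ≥2 trees
length 2: no string has ≥2 trees
length 3: e e e has 2 parse trees

Two derivations of e e e:
  P0 ⇒ P0 P0 ⇒ P0 P0 P0 ⇒ e P0 P0 ⇒ e e P0 ⇒ e e e
  P0 ⇒ P0 P0 ⇒ e P0 ⇒ e P0 P0 ⇒ e e P0 ⇒ e e e

e e e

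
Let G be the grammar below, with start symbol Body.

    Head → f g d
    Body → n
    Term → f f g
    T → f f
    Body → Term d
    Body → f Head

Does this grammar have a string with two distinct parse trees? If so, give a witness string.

Witness: f f g d

Derivation 1: Body ⇒ Term d ⇒ f f g d
Derivation 2: Body ⇒ f Head ⇒ f f g d

Two distinct leftmost derivations for the same string.

Ambiguous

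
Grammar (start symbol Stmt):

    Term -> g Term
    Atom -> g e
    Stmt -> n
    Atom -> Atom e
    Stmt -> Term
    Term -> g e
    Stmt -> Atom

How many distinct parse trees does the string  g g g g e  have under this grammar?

1

Parse trees for g g g g e:
  [Stmt [Term g [Term g [Term g [Term g e]]]]]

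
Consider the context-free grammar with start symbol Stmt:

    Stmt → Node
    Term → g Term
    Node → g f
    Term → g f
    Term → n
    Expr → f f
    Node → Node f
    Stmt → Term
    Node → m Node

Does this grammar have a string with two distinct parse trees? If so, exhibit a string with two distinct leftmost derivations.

Ambiguous

Witness: g f

Derivation 1: Stmt ⇒ Node ⇒ g f
Derivation 2: Stmt ⇒ Term ⇒ g f

Two distinct leftmost derivations for the same string.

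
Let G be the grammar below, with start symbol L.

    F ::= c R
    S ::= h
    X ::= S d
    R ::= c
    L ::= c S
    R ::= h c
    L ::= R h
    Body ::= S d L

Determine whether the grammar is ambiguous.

Witness: c h

Derivation 1: L ⇒ c S ⇒ c h
Derivation 2: L ⇒ R h ⇒ c h

Two distinct leftmost derivations for the same string.

Ambiguous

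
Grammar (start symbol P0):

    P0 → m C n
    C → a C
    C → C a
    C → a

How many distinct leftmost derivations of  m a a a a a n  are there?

Parse trees for m a a a a a n (showing first 6 of 16):
  [P0 m [C a [C a [C a [C a [C a]]]]] n]
  [P0 m [C a [C a [C a [C [C a] a]]]] n]
  [P0 m [C a [C a [C [C a [C a]] a]]] n]
  [P0 m [C a [C a [C [C [C a] a] a]]] n]
  [P0 m [C a [C [C a [C a [C a]]] a]] n]
  [P0 m [C a [C [C a [C [C a] a]] a]] n]

16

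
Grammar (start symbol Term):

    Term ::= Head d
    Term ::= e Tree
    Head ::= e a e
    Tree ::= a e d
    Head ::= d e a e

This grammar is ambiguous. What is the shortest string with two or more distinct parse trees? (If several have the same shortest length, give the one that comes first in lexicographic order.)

e a e d

length 4: e a e d has 2 parse trees

Two derivations of e a e d:
  Term ⇒ Head d ⇒ e a e d
  Term ⇒ e Tree ⇒ e a e d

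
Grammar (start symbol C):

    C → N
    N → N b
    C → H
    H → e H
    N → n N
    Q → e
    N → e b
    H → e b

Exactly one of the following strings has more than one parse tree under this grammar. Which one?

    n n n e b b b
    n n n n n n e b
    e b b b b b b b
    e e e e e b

n n n e b b b

n n n e b b b: 10 trees
n n n n n n e b: 1 tree
e b b b b b b b: 1 tree
e e e e e b: 1 tree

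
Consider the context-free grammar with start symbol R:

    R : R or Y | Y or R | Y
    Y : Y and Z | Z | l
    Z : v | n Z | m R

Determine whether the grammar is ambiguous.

Witness: l or l

Derivation 1: R ⇒ R or Y ⇒ Y or Y ⇒ l or Y ⇒ l or l
Derivation 2: R ⇒ Y or R ⇒ l or R ⇒ l or Y ⇒ l or l

Two distinct leftmost derivations for the same string.

Ambiguous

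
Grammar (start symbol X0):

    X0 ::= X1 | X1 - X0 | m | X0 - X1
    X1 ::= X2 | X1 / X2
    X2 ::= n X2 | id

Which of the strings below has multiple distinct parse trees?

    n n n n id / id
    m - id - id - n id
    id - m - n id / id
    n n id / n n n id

id - m - n id / id

n n n n id / id: 1 tree
m - id - id - n id: 1 tree
id - m - n id / id: 2 trees
n n id / n n n id: 1 tree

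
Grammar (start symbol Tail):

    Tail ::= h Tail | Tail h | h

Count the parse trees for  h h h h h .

Parse trees for h h h h h (showing first 6 of 16):
  [Tail h [Tail h [Tail h [Tail h [Tail h]]]]]
  [Tail h [Tail h [Tail h [Tail [Tail h] h]]]]
  [Tail h [Tail h [Tail [Tail h [Tail h]] h]]]
  [Tail h [Tail h [Tail [Tail [Tail h] h] h]]]
  [Tail h [Tail [Tail h [Tail h [Tail h]]] h]]
  [Tail h [Tail [Tail h [Tail [Tail h] h]] h]]

16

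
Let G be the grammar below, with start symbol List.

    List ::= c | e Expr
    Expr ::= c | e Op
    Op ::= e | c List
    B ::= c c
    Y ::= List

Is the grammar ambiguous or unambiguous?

Unambiguous

(B, Y are unreachable from List, so their rules don't affect L(List).) Each reachable nonterminal has at most one production per leading terminal, and all productions are right-linear; the derivation is determined token-by-token.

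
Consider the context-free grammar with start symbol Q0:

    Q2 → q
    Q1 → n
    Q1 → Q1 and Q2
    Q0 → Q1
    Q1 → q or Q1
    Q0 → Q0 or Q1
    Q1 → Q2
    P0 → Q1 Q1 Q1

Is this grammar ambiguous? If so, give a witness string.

Ambiguous

Witness: q or n

Derivation 1: Q0 ⇒ Q1 ⇒ q or Q1 ⇒ q or n
Derivation 2: Q0 ⇒ Q0 or Q1 ⇒ Q1 or Q1 ⇒ Q2 or Q1 ⇒ q or Q1 ⇒ q or n

Two distinct leftmost derivations for the same string.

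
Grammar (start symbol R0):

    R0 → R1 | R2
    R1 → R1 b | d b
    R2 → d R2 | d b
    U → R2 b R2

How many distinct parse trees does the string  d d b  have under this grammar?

1

Parse trees for d d b:
  [R0 [R2 d [R2 d b]]]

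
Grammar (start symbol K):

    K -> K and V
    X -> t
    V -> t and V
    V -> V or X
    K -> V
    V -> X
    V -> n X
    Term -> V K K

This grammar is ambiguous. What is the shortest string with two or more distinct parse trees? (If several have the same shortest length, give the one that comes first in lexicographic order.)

length 1: no string has ≥2 trees
length 2: no string has ≥2 trees
length 3: t and t has 2 parse trees

Two derivations of t and t:
  K ⇒ K and V ⇒ V and V ⇒ X and V ⇒ t and V ⇒ t and X ⇒ t and t
  K ⇒ V ⇒ t and V ⇒ t and X ⇒ t and t

t and t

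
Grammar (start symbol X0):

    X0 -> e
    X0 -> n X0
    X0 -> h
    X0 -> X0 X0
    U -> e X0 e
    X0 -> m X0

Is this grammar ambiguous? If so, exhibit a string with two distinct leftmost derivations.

Ambiguous

Witness: e e e

Derivation 1: X0 ⇒ X0 X0 ⇒ e X0 ⇒ e X0 X0 ⇒ e e X0 ⇒ e e e
Derivation 2: X0 ⇒ X0 X0 ⇒ X0 X0 X0 ⇒ e X0 X0 ⇒ e e X0 ⇒ e e e

Two distinct leftmost derivations for the same string.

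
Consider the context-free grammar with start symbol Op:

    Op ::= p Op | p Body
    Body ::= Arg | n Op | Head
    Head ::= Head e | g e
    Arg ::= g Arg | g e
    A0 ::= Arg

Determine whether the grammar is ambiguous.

Ambiguous

Witness: p g e

Derivation 1: Op ⇒ p Body ⇒ p Arg ⇒ p g e
Derivation 2: Op ⇒ p Body ⇒ p Head ⇒ p g e

Two distinct leftmost derivations for the same string.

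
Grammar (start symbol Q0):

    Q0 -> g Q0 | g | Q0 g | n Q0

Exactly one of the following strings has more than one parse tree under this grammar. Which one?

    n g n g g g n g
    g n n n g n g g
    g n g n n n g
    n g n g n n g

n g n g g g n g: 1 tree
g n n n g n g g: 8 trees
g n g n n n g: 1 tree
n g n g n n g: 1 tree

g n n n g n g g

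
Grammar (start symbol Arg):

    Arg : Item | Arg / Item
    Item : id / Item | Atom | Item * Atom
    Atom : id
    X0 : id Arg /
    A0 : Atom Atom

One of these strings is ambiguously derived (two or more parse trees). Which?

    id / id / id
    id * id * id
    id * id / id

id / id / id

id / id / id: 4 trees
id * id * id: 1 tree
id * id / id: 1 tree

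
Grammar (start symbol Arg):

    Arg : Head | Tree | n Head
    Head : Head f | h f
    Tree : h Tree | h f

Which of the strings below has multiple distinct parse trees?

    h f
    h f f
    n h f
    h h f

h f: 2 trees
h f f: 1 tree
n h f: 1 tree
h h f: 1 tree

h f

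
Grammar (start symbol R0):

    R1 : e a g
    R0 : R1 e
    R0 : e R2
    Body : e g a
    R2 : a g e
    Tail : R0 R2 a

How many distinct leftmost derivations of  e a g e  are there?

Parse trees for e a g e:
  [R0 [R1 e a g] e]
  [R0 e [R2 a g e]]

2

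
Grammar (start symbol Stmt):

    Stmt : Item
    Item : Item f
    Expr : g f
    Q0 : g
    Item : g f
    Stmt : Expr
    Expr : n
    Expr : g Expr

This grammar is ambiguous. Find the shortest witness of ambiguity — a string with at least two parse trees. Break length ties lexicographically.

g f

length 1: no string has ≥2 trees
length 2: g f has 2 parse trees

Two derivations of g f:
  Stmt ⇒ Item ⇒ g f
  Stmt ⇒ Expr ⇒ g f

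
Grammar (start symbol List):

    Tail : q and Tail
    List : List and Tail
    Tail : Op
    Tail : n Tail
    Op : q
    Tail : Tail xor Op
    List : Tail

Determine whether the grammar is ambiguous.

Ambiguous

Witness: q and q

Derivation 1: List ⇒ List and Tail ⇒ Tail and Tail ⇒ Op and Tail ⇒ q and Tail ⇒ q and Op ⇒ q and q
Derivation 2: List ⇒ Tail ⇒ q and Tail ⇒ q and Op ⇒ q and q

Two distinct leftmost derivations for the same string.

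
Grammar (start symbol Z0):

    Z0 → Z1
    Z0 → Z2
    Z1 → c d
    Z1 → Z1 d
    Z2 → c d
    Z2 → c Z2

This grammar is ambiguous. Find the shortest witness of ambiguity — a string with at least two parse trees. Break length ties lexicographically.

c d

length 2: c d has 2 parse trees

Two derivations of c d:
  Z0 ⇒ Z1 ⇒ c d
  Z0 ⇒ Z2 ⇒ c d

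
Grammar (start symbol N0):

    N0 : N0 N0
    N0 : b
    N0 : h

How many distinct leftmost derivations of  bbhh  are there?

5

Parse trees for bbhh:
  [N0 [N0 b] [N0 [N0 b] [N0 [N0 h] [N0 h]]]]
  [N0 [N0 b] [N0 [N0 [N0 b] [N0 h]] [N0 h]]]
  [N0 [N0 [N0 b] [N0 b]] [N0 [N0 h] [N0 h]]]
  [N0 [N0 [N0 b] [N0 [N0 b] [N0 h]]] [N0 h]]
  [N0 [N0 [N0 [N0 b] [N0 b]] [N0 h]] [N0 h]]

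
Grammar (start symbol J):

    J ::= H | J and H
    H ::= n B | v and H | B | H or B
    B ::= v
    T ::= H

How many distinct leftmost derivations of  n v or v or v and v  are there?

1

Parse trees for n v or v or v and v:
  [J [J [H [H [H n [B v]] or [B v]] or [B v]]] and [H [B v]]]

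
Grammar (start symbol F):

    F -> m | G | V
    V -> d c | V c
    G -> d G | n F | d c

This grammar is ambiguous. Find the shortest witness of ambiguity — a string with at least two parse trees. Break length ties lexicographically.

d c

length 1: no string has ≥2 trees
length 2: d c has 2 parse trees

Two derivations of d c:
  F ⇒ G ⇒ d c
  F ⇒ V ⇒ d c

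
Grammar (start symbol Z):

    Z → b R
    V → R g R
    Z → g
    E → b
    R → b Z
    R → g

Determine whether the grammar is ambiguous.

(V, E are unreachable from Z, so their rules don't affect L(Z).) The reachable rules are right-linear with at most one rule per (nonterminal, next-terminal) pair. Each input token forces the next rule, so parsing is deterministic.

Unambiguous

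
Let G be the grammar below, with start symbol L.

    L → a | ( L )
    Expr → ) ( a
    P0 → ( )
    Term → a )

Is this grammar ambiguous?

Only L is reachable from L; ignoring the rest: L(L) is { openⁿ atom closeⁿ : n ≥ 0 }. The bracket depth fixes n, and the derivation is forced at every step.

Unambiguous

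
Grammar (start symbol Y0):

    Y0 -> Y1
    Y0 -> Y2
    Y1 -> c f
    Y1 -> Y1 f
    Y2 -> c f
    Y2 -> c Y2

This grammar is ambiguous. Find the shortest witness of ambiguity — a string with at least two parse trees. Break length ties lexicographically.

c f

length 2: c f has 2 parse trees

Two derivations of c f:
  Y0 ⇒ Y1 ⇒ c f
  Y0 ⇒ Y2 ⇒ c f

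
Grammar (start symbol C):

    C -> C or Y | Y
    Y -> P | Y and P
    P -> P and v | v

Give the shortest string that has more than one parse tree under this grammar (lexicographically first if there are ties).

length 1: no string has ≥2 trees
length 3: v and v has 2 parse trees

Two derivations of v and v:
  C ⇒ Y ⇒ P ⇒ P and v ⇒ v and v
  C ⇒ Y ⇒ Y and P ⇒ P and P ⇒ v and P ⇒ v and v

v and v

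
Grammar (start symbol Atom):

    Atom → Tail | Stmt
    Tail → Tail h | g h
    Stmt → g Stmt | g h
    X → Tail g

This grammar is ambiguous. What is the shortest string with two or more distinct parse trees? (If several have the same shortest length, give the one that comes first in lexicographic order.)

g h

length 2: g h has 2 parse trees

Two derivations of g h:
  Atom ⇒ Tail ⇒ g h
  Atom ⇒ Stmt ⇒ g h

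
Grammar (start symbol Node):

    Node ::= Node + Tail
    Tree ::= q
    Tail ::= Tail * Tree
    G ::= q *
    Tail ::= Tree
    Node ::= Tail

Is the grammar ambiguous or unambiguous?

Unambiguous

Only Node, Tail, Tree are reachable from Node; ignoring the rest: Node → Node + Tail | Tail  ;  Tail → Tail * Tree | Tree  — a left-associative chain with Tree at the bottom. Each string factors uniquely by precedence.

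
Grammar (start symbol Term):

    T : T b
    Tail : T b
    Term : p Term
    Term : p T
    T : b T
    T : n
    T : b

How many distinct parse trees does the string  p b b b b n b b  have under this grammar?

Parse trees for p b b b b n b b (showing first 6 of 15):
  [Term p [T [T [T b [T b [T b [T b [T n]]]]] b] b]]
  [Term p [T [T b [T [T b [T b [T b [T n]]]] b]] b]]
  [Term p [T [T b [T b [T [T b [T b [T n]]] b]]] b]]
  [Term p [T [T b [T b [T b [T [T b [T n]] b]]]] b]]
  [Term p [T [T b [T b [T b [T b [T [T n] b]]]]] b]]
  [Term p [T b [T [T [T b [T b [T b [T n]]]] b] b]]]

15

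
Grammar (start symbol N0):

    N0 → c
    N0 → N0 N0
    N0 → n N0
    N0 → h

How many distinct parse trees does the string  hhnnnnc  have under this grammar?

Parse trees for hhnnnnc:
  [N0 [N0 h] [N0 [N0 h] [N0 n [N0 n [N0 n [N0 n [N0 c]]]]]]]
  [N0 [N0 [N0 h] [N0 h]] [N0 n [N0 n [N0 n [N0 n [N0 c]]]]]]

2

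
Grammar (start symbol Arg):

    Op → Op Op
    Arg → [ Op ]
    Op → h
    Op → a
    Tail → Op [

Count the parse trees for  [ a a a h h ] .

14

Parse trees for [ a a a h h ] (showing first 6 of 14):
  [Arg [ [Op [Op a] [Op [Op a] [Op [Op a] [Op [Op h] [Op h]]]]] ]]
  [Arg [ [Op [Op a] [Op [Op a] [Op [Op [Op a] [Op h]] [Op h]]]] ]]
  [Arg [ [Op [Op a] [Op [Op [Op a] [Op a]] [Op [Op h] [Op h]]]] ]]
  [Arg [ [Op [Op a] [Op [Op [Op a] [Op [Op a] [Op h]]] [Op h]]] ]]
  [Arg [ [Op [Op a] [Op [Op [Op [Op a] [Op a]] [Op h]] [Op h]]] ]]
  [Arg [ [Op [Op [Op a] [Op a]] [Op [Op a] [Op [Op h] [Op h]]]] ]]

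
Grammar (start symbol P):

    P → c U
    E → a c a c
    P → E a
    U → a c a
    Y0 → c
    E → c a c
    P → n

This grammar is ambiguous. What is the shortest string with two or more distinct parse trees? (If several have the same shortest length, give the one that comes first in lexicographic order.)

length 1: no string has ≥2 trees
length 4: c a c a has 2 parse trees

Two derivations of c a c a:
  P ⇒ c U ⇒ c a c a
  P ⇒ E a ⇒ c a c a

c a c a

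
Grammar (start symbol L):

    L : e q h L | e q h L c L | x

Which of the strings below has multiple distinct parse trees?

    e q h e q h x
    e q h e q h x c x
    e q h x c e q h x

e q h e q h x c x

e q h e q h x: 1 tree
e q h e q h x c x: 2 trees
e q h x c e q h x: 1 tree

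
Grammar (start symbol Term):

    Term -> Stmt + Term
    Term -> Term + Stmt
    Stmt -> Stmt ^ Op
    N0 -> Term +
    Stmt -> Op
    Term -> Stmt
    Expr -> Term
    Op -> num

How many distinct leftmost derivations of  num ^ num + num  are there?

2

Parse trees for num ^ num + num:
  [Term [Stmt [Stmt [Op num]] ^ [Op num]] + [Term [Stmt [Op num]]]]
  [Term [Term [Stmt [Stmt [Op num]] ^ [Op num]]] + [Stmt [Op num]]]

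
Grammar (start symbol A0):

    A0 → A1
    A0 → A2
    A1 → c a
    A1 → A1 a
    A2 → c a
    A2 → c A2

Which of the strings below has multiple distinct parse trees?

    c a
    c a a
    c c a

c a: 2 trees
c a a: 1 tree
c c a: 1 tree

c a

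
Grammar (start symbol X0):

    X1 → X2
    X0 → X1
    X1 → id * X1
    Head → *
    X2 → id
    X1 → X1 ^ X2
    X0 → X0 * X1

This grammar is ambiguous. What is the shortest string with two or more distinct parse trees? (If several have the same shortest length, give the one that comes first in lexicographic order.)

id * id

length 1: no string has ≥2 trees
length 3: id * id has 2 parse trees

Two derivations of id * id:
  X0 ⇒ X1 ⇒ id * X1 ⇒ id * X2 ⇒ id * id
  X0 ⇒ X0 * X1 ⇒ X1 * X1 ⇒ X2 * X1 ⇒ id * X1 ⇒ id * X2 ⇒ id * id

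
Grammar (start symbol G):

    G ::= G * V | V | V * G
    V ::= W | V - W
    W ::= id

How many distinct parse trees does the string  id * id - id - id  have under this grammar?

2

Parse trees for id * id - id - id:
  [G [G [V [W id]]] * [V [V [V [W id]] - [W id]] - [W id]]]
  [G [V [W id]] * [G [V [V [V [W id]] - [W id]] - [W id]]]]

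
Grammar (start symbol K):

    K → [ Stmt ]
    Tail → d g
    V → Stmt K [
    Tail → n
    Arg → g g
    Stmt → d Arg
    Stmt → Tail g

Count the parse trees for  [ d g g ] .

2

Parse trees for [ d g g ]:
  [K [ [Stmt d [Arg g g]] ]]
  [K [ [Stmt [Tail d g] g] ]]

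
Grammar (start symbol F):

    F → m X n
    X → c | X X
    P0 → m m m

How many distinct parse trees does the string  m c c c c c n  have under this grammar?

Parse trees for m c c c c c n (showing first 6 of 14):
  [F m [X [X c] [X [X c] [X [X c] [X [X c] [X c]]]]] n]
  [F m [X [X c] [X [X c] [X [X [X c] [X c]] [X c]]]] n]
  [F m [X [X c] [X [X [X c] [X c]] [X [X c] [X c]]]] n]
  [F m [X [X c] [X [X [X c] [X [X c] [X c]]] [X c]]] n]
  [F m [X [X c] [X [X [X [X c] [X c]] [X c]] [X c]]] n]
  [F m [X [X [X c] [X c]] [X [X c] [X [X c] [X c]]]] n]

14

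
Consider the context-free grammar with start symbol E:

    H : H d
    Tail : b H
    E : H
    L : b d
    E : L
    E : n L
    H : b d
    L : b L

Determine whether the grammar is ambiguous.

Witness: b d

Derivation 1: E ⇒ H ⇒ b d
Derivation 2: E ⇒ L ⇒ b d

Two distinct leftmost derivations for the same string.

Ambiguous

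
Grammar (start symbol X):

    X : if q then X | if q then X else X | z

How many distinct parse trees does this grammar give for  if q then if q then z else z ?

Parse trees for if q then if q then z else z:
  [X if q then [X if q then [X z] else [X z]]]
  [X if q then [X if q then [X z]] else [X z]]

2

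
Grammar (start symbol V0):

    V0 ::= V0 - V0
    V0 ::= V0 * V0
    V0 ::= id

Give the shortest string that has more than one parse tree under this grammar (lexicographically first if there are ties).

length 1: no string has ≥2 trees
length 3: no string has ≥2 trees
length 5: id * id * id has 2 parse trees

Two derivations of id * id * id:
  V0 ⇒ V0 * V0 ⇒ V0 * V0 * V0 ⇒ id * V0 * V0 ⇒ id * id * V0 ⇒ id * id * id
  V0 ⇒ V0 * V0 ⇒ id * V0 ⇒ id * V0 * V0 ⇒ id * id * V0 ⇒ id * id * id

id * id * id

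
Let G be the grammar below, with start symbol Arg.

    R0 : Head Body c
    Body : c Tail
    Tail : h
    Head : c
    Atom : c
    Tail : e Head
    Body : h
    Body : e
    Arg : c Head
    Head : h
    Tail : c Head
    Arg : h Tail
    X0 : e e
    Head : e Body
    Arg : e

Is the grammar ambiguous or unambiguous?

Unambiguous

Only Arg, Tail, Head, Body are reachable from Arg; ignoring the rest: Each reachable nonterminal has at most one production per leading terminal, and all productions are right-linear; the derivation is determined token-by-token.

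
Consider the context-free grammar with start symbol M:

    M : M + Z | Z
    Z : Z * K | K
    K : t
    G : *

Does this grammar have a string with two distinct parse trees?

Only M, Z, K are reachable from M; ignoring the rest: This is a standard precedence ladder (M over Z over K), with each level left-recursive on its own operator ('+' at M, '*' at Z). That structure is LR(1), hence unambiguous.

Unambiguous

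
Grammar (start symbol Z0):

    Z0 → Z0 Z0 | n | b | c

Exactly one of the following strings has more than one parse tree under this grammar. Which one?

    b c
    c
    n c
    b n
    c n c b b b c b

b c: 1 tree
c: 1 tree
n c: 1 tree
b n: 1 tree
c n c b b b c b: 429 trees

c n c b b b c b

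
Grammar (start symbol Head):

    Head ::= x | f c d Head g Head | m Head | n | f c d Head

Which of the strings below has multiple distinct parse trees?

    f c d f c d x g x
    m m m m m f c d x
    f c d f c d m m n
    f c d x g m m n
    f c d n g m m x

f c d f c d x g x: 2 trees
m m m m m f c d x: 1 tree
f c d f c d m m n: 1 tree
f c d x g m m n: 1 tree
f c d n g m m x: 1 tree

f c d f c d x g x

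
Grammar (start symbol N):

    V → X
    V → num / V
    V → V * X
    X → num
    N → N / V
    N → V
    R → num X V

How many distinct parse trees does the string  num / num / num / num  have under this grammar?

8

Parse trees for num / num / num / num:
  [N [N [V [X num]]] / [V num / [V num / [V [X num]]]]]
  [N [N [N [V [X num]]] / [V [X num]]] / [V num / [V [X num]]]]
  [N [N [V num / [V [X num]]]] / [V num / [V [X num]]]]
  [N [N [N [V [X num]]] / [V num / [V [X num]]]] / [V [X num]]]
  [N [N [N [N [V [X num]]] / [V [X num]]] / [V [X num]]] / [V [X num]]]
  [N [N [N [V num / [V [X num]]]] / [V [X num]]] / [V [X num]]]
  [N [N [V num / [V num / [V [X num]]]]] / [V [X num]]]
  [N [V num / [V num / [V num / [V [X num]]]]]]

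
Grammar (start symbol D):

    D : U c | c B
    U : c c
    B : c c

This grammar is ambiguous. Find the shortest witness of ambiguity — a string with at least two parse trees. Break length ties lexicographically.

c c c

length 3: c c c has 2 parse trees

Two derivations of c c c:
  D ⇒ U c ⇒ c c c
  D ⇒ c B ⇒ c c c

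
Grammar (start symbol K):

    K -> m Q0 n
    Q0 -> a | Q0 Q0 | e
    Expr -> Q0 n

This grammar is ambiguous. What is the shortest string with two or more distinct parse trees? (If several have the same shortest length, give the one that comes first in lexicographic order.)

m a a a n

length 3: no string has ≥2 trees
length 4: no string has ≥2 trees
length 5: m a a a n has 2 parse trees

Two derivations of m a a a n:
  K ⇒ m Q0 n ⇒ m Q0 Q0 n ⇒ m a Q0 n ⇒ m a Q0 Q0 n ⇒ m a a Q0 n ⇒ m a a a n
  K ⇒ m Q0 n ⇒ m Q0 Q0 n ⇒ m Q0 Q0 Q0 n ⇒ m a Q0 Q0 n ⇒ m a a Q0 n ⇒ m a a a n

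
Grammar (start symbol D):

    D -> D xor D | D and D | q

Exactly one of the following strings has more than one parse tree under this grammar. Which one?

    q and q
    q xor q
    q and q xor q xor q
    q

q and q xor q xor q

q and q: 1 tree
q xor q: 1 tree
q and q xor q xor q: 5 trees
q: 1 tree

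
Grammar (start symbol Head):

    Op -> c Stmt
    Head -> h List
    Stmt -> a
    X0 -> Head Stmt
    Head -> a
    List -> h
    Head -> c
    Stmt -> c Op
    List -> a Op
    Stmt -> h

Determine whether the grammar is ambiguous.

(X0 is unreachable from Head, so its rules don't affect L(Head).) The reachable rules are right-linear with at most one rule per (nonterminal, next-terminal) pair. Each input token forces the next rule, so parsing is deterministic.

Unambiguous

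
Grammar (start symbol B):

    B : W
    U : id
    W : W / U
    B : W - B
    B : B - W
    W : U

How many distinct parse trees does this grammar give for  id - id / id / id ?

2

Parse trees for id - id / id / id:
  [B [W [U id]] - [B [W [W [W [U id]] / [U id]] / [U id]]]]
  [B [B [W [U id]]] - [W [W [W [U id]] / [U id]] / [U id]]]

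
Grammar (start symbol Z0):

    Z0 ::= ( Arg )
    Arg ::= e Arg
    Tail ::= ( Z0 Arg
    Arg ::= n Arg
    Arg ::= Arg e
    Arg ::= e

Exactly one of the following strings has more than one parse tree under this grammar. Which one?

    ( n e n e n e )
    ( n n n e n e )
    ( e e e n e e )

( n e n e n e ): 1 tree
( n n n e n e ): 1 tree
( e e e n e e ): 6 trees

( e e e n e e )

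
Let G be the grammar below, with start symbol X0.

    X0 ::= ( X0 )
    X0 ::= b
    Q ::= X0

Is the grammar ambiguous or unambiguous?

(Q is unreachable from X0, so its rules don't affect L(X0).) L(X0) is { openⁿ atom closeⁿ : n ≥ 0 }. The bracket depth fixes n, and the derivation is forced at every step.

Unambiguous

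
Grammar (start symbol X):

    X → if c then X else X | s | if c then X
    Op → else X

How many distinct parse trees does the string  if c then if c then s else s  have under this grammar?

Parse trees for if c then if c then s else s:
  [X if c then [X if c then [X s]] else [X s]]
  [X if c then [X if c then [X s] else [X s]]]

2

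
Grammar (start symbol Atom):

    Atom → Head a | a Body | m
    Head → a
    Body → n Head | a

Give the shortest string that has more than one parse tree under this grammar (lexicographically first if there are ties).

a a

length 1: no string has ≥2 trees
length 2: a a has 2 parse trees

Two derivations of a a:
  Atom ⇒ Head a ⇒ a a
  Atom ⇒ a Body ⇒ a a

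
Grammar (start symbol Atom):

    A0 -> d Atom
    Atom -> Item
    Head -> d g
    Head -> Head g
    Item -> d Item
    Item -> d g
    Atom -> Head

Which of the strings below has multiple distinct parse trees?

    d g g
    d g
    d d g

d g

d g g: 1 tree
d g: 2 trees
d d g: 1 tree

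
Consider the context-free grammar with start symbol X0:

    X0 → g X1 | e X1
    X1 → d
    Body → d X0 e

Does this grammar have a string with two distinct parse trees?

Unambiguous

Only X0, X1 are reachable from X0; ignoring the rest: The reachable rules are right-linear with at most one rule per (nonterminal, next-terminal) pair. Each input token forces the next rule, so parsing is deterministic.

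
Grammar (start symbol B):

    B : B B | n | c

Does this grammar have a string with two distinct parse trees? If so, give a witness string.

Ambiguous

Witness: c c c

Derivation 1: B ⇒ B B ⇒ B B B ⇒ c B B ⇒ c c B ⇒ c c c
Derivation 2: B ⇒ B B ⇒ c B ⇒ c B B ⇒ c c B ⇒ c c c

Two distinct leftmost derivations for the same string.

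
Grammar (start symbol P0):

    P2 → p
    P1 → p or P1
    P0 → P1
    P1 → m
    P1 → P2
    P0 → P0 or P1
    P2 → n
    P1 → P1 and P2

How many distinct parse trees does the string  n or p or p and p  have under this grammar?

Parse trees for n or p or p and p:
  [P0 [P0 [P1 [P2 n]]] or [P1 p or [P1 [P1 [P2 p]] and [P2 p]]]]
  [P0 [P0 [P1 [P2 n]]] or [P1 [P1 p or [P1 [P2 p]]] and [P2 p]]]
  [P0 [P0 [P0 [P1 [P2 n]]] or [P1 [P2 p]]] or [P1 [P1 [P2 p]] and [P2 p]]]

3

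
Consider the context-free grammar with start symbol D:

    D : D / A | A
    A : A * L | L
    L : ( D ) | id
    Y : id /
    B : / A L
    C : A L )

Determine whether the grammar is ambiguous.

Unambiguous

(Y, B, C are unreachable from D, so their rules don't affect L(D).) D → D / A | A  ;  A → A * L | L  — a left-associative chain with L at the bottom. Each string factors uniquely by precedence.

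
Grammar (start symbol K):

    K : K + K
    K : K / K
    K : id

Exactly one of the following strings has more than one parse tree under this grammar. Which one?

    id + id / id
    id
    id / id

id + id / id: 2 trees
id: 1 tree
id / id: 1 tree

id + id / id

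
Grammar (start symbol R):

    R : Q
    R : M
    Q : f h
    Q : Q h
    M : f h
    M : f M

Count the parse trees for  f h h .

Parse trees for f h h:
  [R [Q [Q f h] h]]

1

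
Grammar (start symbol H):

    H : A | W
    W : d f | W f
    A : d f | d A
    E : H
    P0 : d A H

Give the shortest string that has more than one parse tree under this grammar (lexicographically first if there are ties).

length 2: d f has 2 parse trees

Two derivations of d f:
  H ⇒ A ⇒ d f
  H ⇒ W ⇒ d f

d f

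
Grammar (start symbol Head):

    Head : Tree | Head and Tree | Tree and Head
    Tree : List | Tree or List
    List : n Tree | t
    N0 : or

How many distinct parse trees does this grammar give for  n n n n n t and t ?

2

Parse trees for n n n n n t and t:
  [Head [Head [Tree [List n [Tree [List n [Tree [List n [Tree [List n [Tree [List n [Tree [List t]]]]]]]]]]]]] and [Tree [List t]]]
  [Head [Tree [List n [Tree [List n [Tree [List n [Tree [List n [Tree [List n [Tree [List t]]]]]]]]]]]] and [Head [Tree [List t]]]]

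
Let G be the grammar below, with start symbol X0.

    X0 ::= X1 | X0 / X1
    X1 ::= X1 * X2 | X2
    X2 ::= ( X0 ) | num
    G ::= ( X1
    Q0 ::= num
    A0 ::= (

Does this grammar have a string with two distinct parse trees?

(G, Q0, A0 are unreachable from X0, so their rules don't affect L(X0).) The grammar is stratified — X0 handles '/' (left-recursive), X1 handles '*', X2 atoms. Each operator has a fixed associativity and precedence level, so every string has one parse.

Unambiguous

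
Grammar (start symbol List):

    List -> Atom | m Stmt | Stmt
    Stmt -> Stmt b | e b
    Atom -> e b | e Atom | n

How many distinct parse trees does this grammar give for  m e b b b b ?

Parse trees for m e b b b b:
  [List m [Stmt [Stmt [Stmt [Stmt e b] b] b] b]]

1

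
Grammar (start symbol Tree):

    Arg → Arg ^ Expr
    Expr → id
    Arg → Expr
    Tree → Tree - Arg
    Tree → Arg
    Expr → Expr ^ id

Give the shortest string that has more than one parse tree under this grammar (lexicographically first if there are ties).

length 1: no string has ≥2 trees
length 3: id ^ id has 2 parse trees

Two derivations of id ^ id:
  Tree ⇒ Arg ⇒ Arg ^ Expr ⇒ Expr ^ Expr ⇒ id ^ Expr ⇒ id ^ id
  Tree ⇒ Arg ⇒ Expr ⇒ Expr ^ id ⇒ id ^ id

id ^ id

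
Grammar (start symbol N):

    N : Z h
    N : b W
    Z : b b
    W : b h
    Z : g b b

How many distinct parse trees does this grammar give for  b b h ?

2

Parse trees for b b h:
  [N [Z b b] h]
  [N b [W b h]]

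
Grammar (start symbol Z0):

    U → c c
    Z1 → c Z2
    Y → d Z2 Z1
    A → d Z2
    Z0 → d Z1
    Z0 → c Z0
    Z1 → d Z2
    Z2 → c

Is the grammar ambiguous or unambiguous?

Unambiguous

Only Z0, Z1, Z2 are reachable from Z0; ignoring the rest: Restricted to the reachable nonterminals, every rule has the form A → t or A → t B, and no two rules for the same A share a first terminal. The grammar encodes a DFA — one run per string.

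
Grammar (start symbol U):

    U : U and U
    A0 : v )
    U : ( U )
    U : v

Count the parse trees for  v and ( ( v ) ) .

1

Parse trees for v and ( ( v ) ):
  [U [U v] and [U ( [U ( [U v] )] )]]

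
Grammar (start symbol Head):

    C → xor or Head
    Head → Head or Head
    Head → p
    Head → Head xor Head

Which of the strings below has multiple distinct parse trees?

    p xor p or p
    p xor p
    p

p xor p or p

p xor p or p: 2 trees
p xor p: 1 tree
p: 1 tree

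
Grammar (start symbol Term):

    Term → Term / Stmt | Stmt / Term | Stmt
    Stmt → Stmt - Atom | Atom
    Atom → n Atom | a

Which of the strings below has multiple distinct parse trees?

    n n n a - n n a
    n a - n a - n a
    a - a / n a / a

n n n a - n n a: 1 tree
n a - n a - n a: 1 tree
a - a / n a / a: 4 trees

a - a / n a / a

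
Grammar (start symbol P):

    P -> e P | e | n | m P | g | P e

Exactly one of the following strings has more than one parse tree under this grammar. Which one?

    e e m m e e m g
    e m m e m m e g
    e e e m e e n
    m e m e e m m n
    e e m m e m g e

e e m m e e m g: 1 tree
e m m e m m e g: 1 tree
e e e m e e n: 1 tree
m e m e e m m n: 1 tree
e e m m e m g e: 7 trees

e e m m e m g e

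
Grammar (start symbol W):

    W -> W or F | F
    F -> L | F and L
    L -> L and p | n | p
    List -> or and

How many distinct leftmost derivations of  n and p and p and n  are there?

Parse trees for n and p and p and n:
  [W [F [F [L [L [L n] and p] and p]] and [L n]]]
  [W [F [F [F [L n]] and [L [L p] and p]] and [L n]]]
  [W [F [F [F [L [L n] and p]] and [L p]] and [L n]]]
  [W [F [F [F [F [L n]] and [L p]] and [L p]] and [L n]]]

4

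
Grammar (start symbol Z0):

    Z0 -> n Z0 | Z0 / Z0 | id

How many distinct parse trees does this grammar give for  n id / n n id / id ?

9

Parse trees for n id / n n id / id (showing first 6 of 9):
  [Z0 n [Z0 [Z0 id] / [Z0 n [Z0 n [Z0 [Z0 id] / [Z0 id]]]]]]
  [Z0 n [Z0 [Z0 id] / [Z0 n [Z0 [Z0 n [Z0 id]] / [Z0 id]]]]]
  [Z0 n [Z0 [Z0 id] / [Z0 [Z0 n [Z0 n [Z0 id]]] / [Z0 id]]]]
  [Z0 n [Z0 [Z0 [Z0 id] / [Z0 n [Z0 n [Z0 id]]]] / [Z0 id]]]
  [Z0 [Z0 n [Z0 id]] / [Z0 n [Z0 n [Z0 [Z0 id] / [Z0 id]]]]]
  [Z0 [Z0 n [Z0 id]] / [Z0 n [Z0 [Z0 n [Z0 id]] / [Z0 id]]]]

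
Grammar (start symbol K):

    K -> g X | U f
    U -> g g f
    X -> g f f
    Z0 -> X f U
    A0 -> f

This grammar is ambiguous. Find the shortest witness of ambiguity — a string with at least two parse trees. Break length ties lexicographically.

length 4: g g f f has 2 parse trees

Two derivations of g g f f:
  K ⇒ g X ⇒ g g f f
  K ⇒ U f ⇒ g g f f

g g f f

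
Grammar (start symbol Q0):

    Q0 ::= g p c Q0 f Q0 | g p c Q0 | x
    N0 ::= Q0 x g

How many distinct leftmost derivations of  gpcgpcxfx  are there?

Parse trees for gpcgpcxfx:
  [Q0 g p c [Q0 g p c [Q0 x]] f [Q0 x]]
  [Q0 g p c [Q0 g p c [Q0 x] f [Q0 x]]]

2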